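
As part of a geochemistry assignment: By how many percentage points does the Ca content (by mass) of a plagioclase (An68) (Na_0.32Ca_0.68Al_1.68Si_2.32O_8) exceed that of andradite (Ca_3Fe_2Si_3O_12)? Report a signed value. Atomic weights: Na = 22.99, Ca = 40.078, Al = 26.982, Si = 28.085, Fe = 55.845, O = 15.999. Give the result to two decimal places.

-13.68 percentage points

Ca in Na_0.32Ca_0.68Al_1.68Si_2.32O_8: molar mass 273.089 g/mol; 0.68×40.078 = 27.253 g → 9.98 wt%.
Ca in Ca_3Fe_2Si_3O_12: molar mass 508.167 g/mol; 3×40.078 = 120.234 g → 23.66 wt%.
Difference = 9.98 − 23.66 = -13.68 percentage points.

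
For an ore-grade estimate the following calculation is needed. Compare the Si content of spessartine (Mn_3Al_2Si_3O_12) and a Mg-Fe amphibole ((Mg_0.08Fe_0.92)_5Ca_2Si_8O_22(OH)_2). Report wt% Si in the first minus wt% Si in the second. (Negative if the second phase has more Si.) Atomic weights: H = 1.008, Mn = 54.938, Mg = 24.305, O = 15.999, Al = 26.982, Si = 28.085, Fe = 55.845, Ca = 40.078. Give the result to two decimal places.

Si in Mn_3Al_2Si_3O_12: molar mass 495.021 g/mol; 3×28.085 = 84.255 g → 17.02 wt%.
Si in (Mg_0.08Fe_0.92)_5Ca_2Si_8O_22(OH)_2: molar mass 957.437 g/mol; 8×28.085 = 224.680 g → 23.47 wt%.
Difference = 17.02 − 23.47 = -6.45 percentage points.

-6.45 percentage points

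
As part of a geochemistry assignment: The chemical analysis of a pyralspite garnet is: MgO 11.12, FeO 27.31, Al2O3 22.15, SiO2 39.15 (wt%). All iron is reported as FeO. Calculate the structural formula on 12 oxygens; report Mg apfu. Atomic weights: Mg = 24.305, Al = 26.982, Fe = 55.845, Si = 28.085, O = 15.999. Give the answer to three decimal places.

11.12 wt% MgO ÷ 40.304 g/mol = 0.27590 mol, giving 0.27590 Mg and 0.27590 O.
27.31 wt% FeO ÷ 71.844 g/mol = 0.38013 mol, giving 0.38013 Fe and 0.38013 O.
22.15 wt% Al2O3 ÷ 101.961 g/mol = 0.21724 mol, giving 0.43448 Al and 0.65172 O.
39.15 wt% SiO2 ÷ 60.083 g/mol = 0.65160 mol, giving 0.65160 Si and 1.30320 O.
Oxygen sums to 2.61095; scaling by 12/2.61095 = 4.59603 puts the formula on 12 O.
Mg: 0.27590 × 4.59603 = 1.268 atoms per formula unit.

1.268 Mg apfu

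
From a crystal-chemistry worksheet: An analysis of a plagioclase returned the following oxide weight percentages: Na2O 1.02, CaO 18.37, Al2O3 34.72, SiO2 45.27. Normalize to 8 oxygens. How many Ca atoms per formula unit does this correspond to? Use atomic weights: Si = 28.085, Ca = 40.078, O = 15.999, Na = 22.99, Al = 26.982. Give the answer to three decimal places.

Na2O (M=61.979): mol = 0.01646; Na = 0.03292, O = 0.01646.
CaO (M=56.077): mol = 0.32759; Ca = 0.32759, O = 0.32759.
Al2O3 (M=101.961): mol = 0.34052; Al = 0.68104, O = 1.02156.
SiO2 (M=60.083): mol = 0.75346; Si = 0.75346, O = 1.50692.
ΣO = 2.87253; factor = 8/ΣO = 2.78500.
Ca apfu = 0.32759 × 2.78500 = 0.912.

0.912 Ca apfu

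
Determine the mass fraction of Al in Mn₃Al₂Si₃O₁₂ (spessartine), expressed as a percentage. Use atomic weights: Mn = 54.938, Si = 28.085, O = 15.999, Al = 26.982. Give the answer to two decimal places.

10.90 weight percent

M(Mn₃Al₂Si₃O₁₂) = 495.021 g/mol.
Al contributes 2 × 26.982 = 53.964 g per mole.
53.964/495.021 = 0.1090 → 10.90%.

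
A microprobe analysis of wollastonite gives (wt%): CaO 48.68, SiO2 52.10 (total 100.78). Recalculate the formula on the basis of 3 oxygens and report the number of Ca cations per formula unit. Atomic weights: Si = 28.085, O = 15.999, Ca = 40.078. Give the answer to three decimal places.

CaO (M=56.077): mol = 0.86809; Ca = 0.86809, O = 0.86809.
SiO2 (M=60.083): mol = 0.86713; Si = 0.86713, O = 1.73426.
ΣO = 2.60235; factor = 3/ΣO = 1.15280.
Ca apfu = 0.86809 × 1.15280 = 1.001.

1.001 Ca apfu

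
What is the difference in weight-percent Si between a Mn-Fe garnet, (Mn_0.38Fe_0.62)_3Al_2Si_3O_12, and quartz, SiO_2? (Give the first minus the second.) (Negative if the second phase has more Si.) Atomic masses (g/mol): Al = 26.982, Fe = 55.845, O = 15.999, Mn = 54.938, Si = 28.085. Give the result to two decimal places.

M((Mn_0.38Fe_0.62)_3Al_2Si_3O_12) = 496.708 g/mol, so wt% Si = 84.255/496.708 × 100 = 16.96%.
M(SiO_2) = 60.083 g/mol, so wt% Si = 28.085/60.083 × 100 = 46.74%.
16.96 − 46.74 = -29.78 pp.

-29.78 percentage points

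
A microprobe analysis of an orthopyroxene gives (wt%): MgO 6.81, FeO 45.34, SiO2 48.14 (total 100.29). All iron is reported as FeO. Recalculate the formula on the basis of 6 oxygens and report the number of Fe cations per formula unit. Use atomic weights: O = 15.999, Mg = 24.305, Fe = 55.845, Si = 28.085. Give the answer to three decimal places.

1.576 Fe apfu

MgO: 6.81/40.304 = 0.16897 mol → 0.16897 mol Mg, 0.16897 mol O.
FeO: 45.34/71.844 = 0.63109 mol → 0.63109 mol Fe, 0.63109 mol O.
SiO2: 48.14/60.083 = 0.80122 mol → 0.80122 mol Si, 1.60244 mol O.
Total oxygen = 2.40250 mol. Normalization factor = 6/2.40250 = 2.49740.
Fe per 6 O = 0.63109 × 2.49740 = 1.576.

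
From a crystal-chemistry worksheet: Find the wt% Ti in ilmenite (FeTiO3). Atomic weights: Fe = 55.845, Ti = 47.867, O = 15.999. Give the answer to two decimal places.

31.55 weight percent

Formula mass = 1×55.845 + 1×47.867 + 3×15.999 = 151.709 g/mol, of which 47.867 g is Ti.
So Ti makes up 47.867/151.709 = 0.3155 of the mass, i.e. 31.55%.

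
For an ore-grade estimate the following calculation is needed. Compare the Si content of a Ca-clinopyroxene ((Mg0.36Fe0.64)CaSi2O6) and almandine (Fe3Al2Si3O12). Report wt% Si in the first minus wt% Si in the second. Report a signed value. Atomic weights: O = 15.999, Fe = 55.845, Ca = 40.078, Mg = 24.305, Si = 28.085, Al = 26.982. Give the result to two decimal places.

Si in (Mg0.36Fe0.64)CaSi2O6: molar mass 236.733 g/mol; 2×28.085 = 56.170 g → 23.73 wt%.
Si in Fe3Al2Si3O12: molar mass 497.742 g/mol; 3×28.085 = 84.255 g → 16.93 wt%.
Difference = 23.73 − 16.93 = 6.80 percentage points.

6.80 percentage points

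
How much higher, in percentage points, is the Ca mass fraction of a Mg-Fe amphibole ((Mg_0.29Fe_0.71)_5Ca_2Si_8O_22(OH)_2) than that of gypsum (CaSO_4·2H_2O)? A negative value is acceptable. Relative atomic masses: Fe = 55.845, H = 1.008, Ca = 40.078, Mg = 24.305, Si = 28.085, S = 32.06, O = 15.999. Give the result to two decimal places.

First mineral: 80.156 g Ca in 924.320 g formula = 8.67 wt% Ca.
Second mineral: 40.078 g Ca in 172.164 g formula = 23.28 wt% Ca.
8.67% − 23.28% gives a difference of -14.61 percentage points.

-14.61 percentage points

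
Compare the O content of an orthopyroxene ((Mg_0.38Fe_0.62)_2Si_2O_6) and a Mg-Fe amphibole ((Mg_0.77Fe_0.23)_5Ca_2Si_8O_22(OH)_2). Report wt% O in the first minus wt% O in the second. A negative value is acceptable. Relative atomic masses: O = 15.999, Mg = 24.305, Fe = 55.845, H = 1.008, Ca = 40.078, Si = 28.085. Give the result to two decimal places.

O in (Mg_0.38Fe_0.62)_2Si_2O_6: molar mass 239.884 g/mol; 6×15.999 = 95.994 g → 40.02 wt%.
O in (Mg_0.77Fe_0.23)_5Ca_2Si_8O_22(OH)_2: molar mass 848.624 g/mol; 24×15.999 = 383.976 g → 45.25 wt%.
Difference = 40.02 − 45.25 = -5.23 percentage points.

-5.23 percentage points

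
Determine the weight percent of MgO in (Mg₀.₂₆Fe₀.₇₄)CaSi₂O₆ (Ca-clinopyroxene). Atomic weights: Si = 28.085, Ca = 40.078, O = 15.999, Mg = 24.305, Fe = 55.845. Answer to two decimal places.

4.37 wt%

Formula mass = 239.887 g/mol.
0.26 Mg → 0.2600 mol MgO per formula unit; M(MgO) = 40.304, so MgO mass = 10.479 g.
10.479/239.887 × 100 = 4.37 wt%.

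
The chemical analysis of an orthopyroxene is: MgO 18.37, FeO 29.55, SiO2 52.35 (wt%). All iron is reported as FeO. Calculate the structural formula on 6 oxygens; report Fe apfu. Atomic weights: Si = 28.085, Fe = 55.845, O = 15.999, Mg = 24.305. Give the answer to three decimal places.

18.37 wt% MgO ÷ 40.304 g/mol = 0.45579 mol, giving 0.45579 Mg and 0.45579 O.
29.55 wt% FeO ÷ 71.844 g/mol = 0.41131 mol, giving 0.41131 Fe and 0.41131 O.
52.35 wt% SiO2 ÷ 60.083 g/mol = 0.87129 mol, giving 0.87129 Si and 1.74258 O.
Oxygen sums to 2.60968; scaling by 6/2.60968 = 2.29913 puts the formula on 6 O.
Fe: 0.41131 × 2.29913 = 0.946 atoms per formula unit.

0.946 Fe apfu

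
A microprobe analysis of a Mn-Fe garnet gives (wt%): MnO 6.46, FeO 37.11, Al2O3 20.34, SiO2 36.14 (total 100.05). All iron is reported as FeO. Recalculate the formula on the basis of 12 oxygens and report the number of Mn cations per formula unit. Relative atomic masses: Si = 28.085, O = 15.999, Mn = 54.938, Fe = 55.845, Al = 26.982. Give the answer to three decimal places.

6.46 wt% MnO ÷ 70.937 g/mol = 0.09107 mol, giving 0.09107 Mn and 0.09107 O.
37.11 wt% FeO ÷ 71.844 g/mol = 0.51654 mol, giving 0.51654 Fe and 0.51654 O.
20.34 wt% Al2O3 ÷ 101.961 g/mol = 0.19949 mol, giving 0.39898 Al and 0.59847 O.
36.14 wt% SiO2 ÷ 60.083 g/mol = 0.60150 mol, giving 0.60150 Si and 1.20300 O.
Oxygen sums to 2.40908; scaling by 12/2.40908 = 4.98115 puts the formula on 12 O.
Mn: 0.09107 × 4.98115 = 0.454 atoms per formula unit.

0.454 Mn apfu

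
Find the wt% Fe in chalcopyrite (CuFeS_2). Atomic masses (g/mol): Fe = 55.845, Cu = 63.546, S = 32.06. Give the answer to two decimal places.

M(CuFeS_2) = 183.511 g/mol.
Fe contributes 1 × 55.845 = 55.845 g per mole.
55.845/183.511 = 0.3043 → 30.43%.

30.43 mass %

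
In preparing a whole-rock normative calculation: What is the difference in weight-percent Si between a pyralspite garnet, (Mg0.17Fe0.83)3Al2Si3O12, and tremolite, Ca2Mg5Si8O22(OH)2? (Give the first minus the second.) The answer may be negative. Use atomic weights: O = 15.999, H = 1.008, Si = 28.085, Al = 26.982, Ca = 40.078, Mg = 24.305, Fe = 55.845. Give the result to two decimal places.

-10.17 percentage points

M((Mg0.17Fe0.83)3Al2Si3O12) = 481.657 g/mol, so wt% Si = 84.255/481.657 × 100 = 17.49%.
M(Ca2Mg5Si8O22(OH)2) = 812.353 g/mol, so wt% Si = 224.680/812.353 × 100 = 27.66%.
17.49 − 27.66 = -10.17 pp.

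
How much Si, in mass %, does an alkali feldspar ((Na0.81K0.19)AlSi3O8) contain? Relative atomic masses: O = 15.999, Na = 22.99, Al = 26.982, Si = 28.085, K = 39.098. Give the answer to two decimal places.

31.76 mass %

M((Na0.81K0.19)AlSi3O8) = 265.280 g/mol.
Si contributes 3 × 28.085 = 84.255 g per mole.
84.255/265.280 = 0.3176 → 31.76%.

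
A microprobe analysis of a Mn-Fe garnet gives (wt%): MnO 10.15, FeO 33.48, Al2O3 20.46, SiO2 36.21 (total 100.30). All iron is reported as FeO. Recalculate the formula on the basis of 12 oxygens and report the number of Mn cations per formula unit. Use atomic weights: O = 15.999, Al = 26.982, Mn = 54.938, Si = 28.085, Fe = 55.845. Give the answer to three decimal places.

MnO (M=70.937): mol = 0.14308; Mn = 0.14308, O = 0.14308.
FeO (M=71.844): mol = 0.46601; Fe = 0.46601, O = 0.46601.
Al2O3 (M=101.961): mol = 0.20066; Al = 0.40132, O = 0.60198.
SiO2 (M=60.083): mol = 0.60267; Si = 0.60267, O = 1.20534.
ΣO = 2.41641; factor = 12/ΣO = 4.96604.
Mn apfu = 0.14308 × 4.96604 = 0.711.

0.711 Mn apfu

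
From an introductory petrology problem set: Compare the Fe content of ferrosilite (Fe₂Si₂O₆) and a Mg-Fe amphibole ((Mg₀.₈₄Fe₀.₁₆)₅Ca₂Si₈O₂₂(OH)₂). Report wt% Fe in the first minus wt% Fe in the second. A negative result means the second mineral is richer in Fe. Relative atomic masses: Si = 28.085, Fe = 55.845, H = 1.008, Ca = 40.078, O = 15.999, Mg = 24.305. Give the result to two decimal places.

First mineral: 111.690 g Fe in 263.854 g formula = 42.33 wt% Fe.
Second mineral: 44.676 g Fe in 837.585 g formula = 5.33 wt% Fe.
42.33% − 5.33% gives a difference of 37.00 percentage points.

37.00 percentage points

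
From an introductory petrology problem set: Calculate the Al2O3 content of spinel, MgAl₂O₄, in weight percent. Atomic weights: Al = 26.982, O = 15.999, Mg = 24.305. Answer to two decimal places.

71.67 wt%

M(MgAl₂O₄) = 142.265 g/mol; M(Al2O3) = 101.961 g/mol.
Moles Al2O3 per formula unit = 2 Al ÷ 2 = 1.0000.
Al2O3 fraction = (1.0000 × 101.961) / 142.265 = 101.961/142.265 = 0.7167.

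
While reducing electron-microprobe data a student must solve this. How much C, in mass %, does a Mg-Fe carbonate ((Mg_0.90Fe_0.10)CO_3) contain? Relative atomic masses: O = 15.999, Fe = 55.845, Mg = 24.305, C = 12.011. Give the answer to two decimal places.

Formula mass = 0.90×24.305 + 0.10×55.845 + 1×12.011 + 3×15.999 = 87.467 g/mol, of which 12.011 g is C.
So C makes up 12.011/87.467 = 0.1373 of the mass, i.e. 13.73%.

13.73 mass %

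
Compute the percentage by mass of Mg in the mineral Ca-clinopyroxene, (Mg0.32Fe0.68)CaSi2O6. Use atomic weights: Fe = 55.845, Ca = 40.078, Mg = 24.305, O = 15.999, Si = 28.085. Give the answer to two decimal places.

3.27 wt%

Formula mass = 0.32×24.305 + 0.68×55.845 + 1×40.078 + 2×28.085 + 6×15.999 = 237.994 g/mol, of which 7.778 g is Mg.
So Mg makes up 7.778/237.994 = 0.0327 of the mass, i.e. 3.27%.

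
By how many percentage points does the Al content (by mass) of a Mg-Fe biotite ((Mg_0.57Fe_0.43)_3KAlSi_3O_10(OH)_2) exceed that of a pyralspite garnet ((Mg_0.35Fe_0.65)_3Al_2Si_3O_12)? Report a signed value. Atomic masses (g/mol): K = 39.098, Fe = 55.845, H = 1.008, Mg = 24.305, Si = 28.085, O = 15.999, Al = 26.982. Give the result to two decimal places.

Al in (Mg_0.57Fe_0.43)_3KAlSi_3O_10(OH)_2: molar mass 457.941 g/mol; 1×26.982 = 26.982 g → 5.89 wt%.
Al in (Mg_0.35Fe_0.65)_3Al_2Si_3O_12: molar mass 464.625 g/mol; 2×26.982 = 53.964 g → 11.61 wt%.
Difference = 5.89 − 11.61 = -5.72 percentage points.

-5.72 percentage points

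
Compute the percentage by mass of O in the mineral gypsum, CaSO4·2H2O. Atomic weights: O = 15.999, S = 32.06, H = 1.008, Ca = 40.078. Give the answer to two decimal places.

55.76 wt%

Molar mass of CaSO4·2H2O: 1·40.078 + 1·32.06 + 6·15.999 + 4·1.008 = 172.164 g/mol.
Mass of O per formula unit: 6 × 15.999 = 95.994 g.
Weight fraction O = 95.994 / 172.164 = 0.5576.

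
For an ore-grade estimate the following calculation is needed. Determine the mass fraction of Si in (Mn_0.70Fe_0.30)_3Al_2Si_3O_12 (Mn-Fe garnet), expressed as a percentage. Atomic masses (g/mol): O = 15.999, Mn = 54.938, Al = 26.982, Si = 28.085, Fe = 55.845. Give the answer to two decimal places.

16.99 mass %

Molar mass of (Mn_0.70Fe_0.30)_3Al_2Si_3O_12: 2.10×54.938 + 0.90×55.845 + 2×26.982 + 3×28.085 + 12×15.999 = 495.837 g/mol.
Mass of Si per formula unit: 3 × 28.085 = 84.255 g.
Weight fraction Si = 84.255 / 495.837 = 0.1699.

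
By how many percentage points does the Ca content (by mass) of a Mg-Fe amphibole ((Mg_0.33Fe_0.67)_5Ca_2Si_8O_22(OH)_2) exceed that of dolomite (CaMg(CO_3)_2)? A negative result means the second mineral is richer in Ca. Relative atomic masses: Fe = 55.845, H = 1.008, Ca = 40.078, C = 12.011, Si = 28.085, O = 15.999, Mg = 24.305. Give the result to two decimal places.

-13.00 percentage points

Ca in (Mg_0.33Fe_0.67)_5Ca_2Si_8O_22(OH)_2: molar mass 918.012 g/mol; 2×40.078 = 80.156 g → 8.73 wt%.
Ca in CaMg(CO_3)_2: molar mass 184.399 g/mol; 1×40.078 = 40.078 g → 21.73 wt%.
Difference = 8.73 − 21.73 = -13.00 percentage points.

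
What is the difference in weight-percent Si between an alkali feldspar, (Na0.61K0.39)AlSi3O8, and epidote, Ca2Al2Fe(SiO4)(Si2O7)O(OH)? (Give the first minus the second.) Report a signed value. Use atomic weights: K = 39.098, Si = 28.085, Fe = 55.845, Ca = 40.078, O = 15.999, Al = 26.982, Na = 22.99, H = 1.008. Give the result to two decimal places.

13.94 percentage points

Si in (Na0.61K0.39)AlSi3O8: molar mass 268.501 g/mol; 3×28.085 = 84.255 g → 31.38 wt%.
Si in Ca2Al2Fe(SiO4)(Si2O7)O(OH): molar mass 483.215 g/mol; 3×28.085 = 84.255 g → 17.44 wt%.
Difference = 31.38 − 17.44 = 13.94 percentage points.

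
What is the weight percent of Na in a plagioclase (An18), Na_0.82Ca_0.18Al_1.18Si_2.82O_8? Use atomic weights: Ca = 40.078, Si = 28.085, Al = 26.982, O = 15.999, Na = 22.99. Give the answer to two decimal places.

7.11 wt%

M(Na_0.82Ca_0.18Al_1.18Si_2.82O_8) = 265.096 g/mol.
Na contributes 0.82 × 22.99 = 18.852 g per mole.
18.852/265.096 = 0.0711 → 7.11%.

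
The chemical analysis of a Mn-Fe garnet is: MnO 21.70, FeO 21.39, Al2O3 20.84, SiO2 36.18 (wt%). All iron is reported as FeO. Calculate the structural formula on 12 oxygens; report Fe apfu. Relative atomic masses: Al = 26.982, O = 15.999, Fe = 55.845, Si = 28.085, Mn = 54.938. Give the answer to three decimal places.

1.476 Fe apfu

MnO (M=70.937): mol = 0.30591; Mn = 0.30591, O = 0.30591.
FeO (M=71.844): mol = 0.29773; Fe = 0.29773, O = 0.29773.
Al2O3 (M=101.961): mol = 0.20439; Al = 0.40878, O = 0.61317.
SiO2 (M=60.083): mol = 0.60217; Si = 0.60217, O = 1.20434.
ΣO = 2.42115; factor = 12/ΣO = 4.95632.
Fe apfu = 0.29773 × 4.95632 = 1.476.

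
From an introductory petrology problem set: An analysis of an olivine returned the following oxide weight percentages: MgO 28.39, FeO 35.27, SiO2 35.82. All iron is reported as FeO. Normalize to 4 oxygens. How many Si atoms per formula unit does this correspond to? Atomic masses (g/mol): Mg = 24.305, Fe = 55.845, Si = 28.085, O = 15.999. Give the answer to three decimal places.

0.999 Si apfu

28.39 wt% MgO ÷ 40.304 g/mol = 0.70440 mol, giving 0.70440 Mg and 0.70440 O.
35.27 wt% FeO ÷ 71.844 g/mol = 0.49092 mol, giving 0.49092 Fe and 0.49092 O.
35.82 wt% SiO2 ÷ 60.083 g/mol = 0.59618 mol, giving 0.59618 Si and 1.19236 O.
Oxygen sums to 2.38768; scaling by 4/2.38768 = 1.67527 puts the formula on 4 O.
Si: 0.59618 × 1.67527 = 0.999 atoms per formula unit.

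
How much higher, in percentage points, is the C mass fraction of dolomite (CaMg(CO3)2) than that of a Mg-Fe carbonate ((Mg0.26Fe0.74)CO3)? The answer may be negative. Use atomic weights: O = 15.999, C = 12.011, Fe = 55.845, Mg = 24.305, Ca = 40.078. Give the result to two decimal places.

M(CaMg(CO3)2) = 184.399 g/mol, so wt% C = 24.022/184.399 × 100 = 13.03%.
M((Mg0.26Fe0.74)CO3) = 107.653 g/mol, so wt% C = 12.011/107.653 × 100 = 11.16%.
13.03 − 11.16 = 1.87 pp.

1.87 percentage points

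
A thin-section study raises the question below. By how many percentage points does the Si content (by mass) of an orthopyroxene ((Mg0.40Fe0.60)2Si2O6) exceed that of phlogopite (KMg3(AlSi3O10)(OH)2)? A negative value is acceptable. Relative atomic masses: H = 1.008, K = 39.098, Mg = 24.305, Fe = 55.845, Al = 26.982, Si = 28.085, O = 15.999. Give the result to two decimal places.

3.35 percentage points

Si in (Mg0.40Fe0.60)2Si2O6: molar mass 238.622 g/mol; 2×28.085 = 56.170 g → 23.54 wt%.
Si in KMg3(AlSi3O10)(OH)2: molar mass 417.254 g/mol; 3×28.085 = 84.255 g → 20.19 wt%.
Difference = 23.54 − 20.19 = 3.35 percentage points.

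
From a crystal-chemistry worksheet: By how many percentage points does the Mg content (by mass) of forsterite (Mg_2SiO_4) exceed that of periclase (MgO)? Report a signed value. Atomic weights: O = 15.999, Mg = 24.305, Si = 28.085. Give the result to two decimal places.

Mg in Mg_2SiO_4: molar mass 140.691 g/mol; 2×24.305 = 48.610 g → 34.55 wt%.
Mg in MgO: molar mass 40.304 g/mol; 1×24.305 = 24.305 g → 60.30 wt%.
Difference = 34.55 − 60.30 = -25.75 percentage points.

-25.75 percentage points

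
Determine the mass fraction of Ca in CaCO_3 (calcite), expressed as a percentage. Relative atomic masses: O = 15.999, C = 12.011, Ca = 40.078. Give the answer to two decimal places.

Formula mass = 1·40.078 + 1·12.011 + 3·15.999 = 100.086 g/mol, of which 40.078 g is Ca.
So Ca makes up 40.078/100.086 = 0.4004 of the mass, i.e. 40.04%.

40.04 wt%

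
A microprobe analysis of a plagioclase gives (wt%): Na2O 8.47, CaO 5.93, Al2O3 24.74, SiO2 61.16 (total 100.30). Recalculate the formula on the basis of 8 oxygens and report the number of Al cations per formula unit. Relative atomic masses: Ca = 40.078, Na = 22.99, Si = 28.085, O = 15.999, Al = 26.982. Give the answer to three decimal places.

1.291 Al apfu

Na2O: 8.47/61.979 = 0.13666 mol → 0.27332 mol Na, 0.13666 mol O.
CaO: 5.93/56.077 = 0.10575 mol → 0.10575 mol Ca, 0.10575 mol O.
Al2O3: 24.74/101.961 = 0.24264 mol → 0.48528 mol Al, 0.72792 mol O.
SiO2: 61.16/60.083 = 1.01793 mol → 1.01793 mol Si, 2.03586 mol O.
Total oxygen = 3.00619 mol. Normalization factor = 8/3.00619 = 2.66118.
Al per 8 O = 0.48528 × 2.66118 = 1.291.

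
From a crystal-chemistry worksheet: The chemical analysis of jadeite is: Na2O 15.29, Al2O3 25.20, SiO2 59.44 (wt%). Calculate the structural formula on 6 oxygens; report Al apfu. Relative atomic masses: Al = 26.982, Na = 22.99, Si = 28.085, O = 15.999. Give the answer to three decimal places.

1.000 Al apfu

Na2O (M=61.979): mol = 0.24670; Na = 0.49340, O = 0.24670.
Al2O3 (M=101.961): mol = 0.24715; Al = 0.49430, O = 0.74145.
SiO2 (M=60.083): mol = 0.98930; Si = 0.98930, O = 1.97860.
ΣO = 2.96675; factor = 6/ΣO = 2.02242.
Al apfu = 0.49430 × 2.02242 = 1.000.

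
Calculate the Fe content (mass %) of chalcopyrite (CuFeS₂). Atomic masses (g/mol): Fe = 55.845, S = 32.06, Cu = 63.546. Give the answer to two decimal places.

30.43 mass %

Molar mass of CuFeS₂: 1*63.546 + 1*55.845 + 2*32.06 = 183.511 g/mol.
Mass of Fe per formula unit: 1 × 55.845 = 55.845 g.
Weight fraction Fe = 55.845 / 183.511 = 0.3043.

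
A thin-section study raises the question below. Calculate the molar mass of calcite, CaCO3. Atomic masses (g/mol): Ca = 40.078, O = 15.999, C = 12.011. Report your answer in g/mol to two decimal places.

The formula mass is the sum 1*40.078 + 1*12.011 + 3*15.999.

100.09 g/mol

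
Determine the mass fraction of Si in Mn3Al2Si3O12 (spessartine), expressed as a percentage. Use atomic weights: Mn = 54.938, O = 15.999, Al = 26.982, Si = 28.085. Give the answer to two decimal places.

Formula mass = 3·54.938 + 2·26.982 + 3·28.085 + 12·15.999 = 495.021 g/mol, of which 84.255 g is Si.
So Si makes up 84.255/495.021 = 0.1702 of the mass, i.e. 17.02%.

17.02 wt%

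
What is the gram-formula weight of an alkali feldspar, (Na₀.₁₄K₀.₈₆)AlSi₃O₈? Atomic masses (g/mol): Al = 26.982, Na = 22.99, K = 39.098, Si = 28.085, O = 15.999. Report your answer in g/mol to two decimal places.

M = 0.14*22.99 + 0.86*39.098 + 1*26.982 + 3*28.085 + 8*15.999

276.07 g/mol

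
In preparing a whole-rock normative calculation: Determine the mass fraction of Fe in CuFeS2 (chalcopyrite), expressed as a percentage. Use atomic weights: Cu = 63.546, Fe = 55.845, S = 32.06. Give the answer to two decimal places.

30.43 wt%

M(CuFeS2) = 183.511 g/mol.
Fe contributes 1 × 55.845 = 55.845 g per mole.
55.845/183.511 = 0.3043 → 30.43%.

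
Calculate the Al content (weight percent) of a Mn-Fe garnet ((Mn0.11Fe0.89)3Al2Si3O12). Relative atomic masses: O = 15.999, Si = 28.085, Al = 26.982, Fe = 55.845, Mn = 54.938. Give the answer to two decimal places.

10.85 weight percent

M((Mn0.11Fe0.89)3Al2Si3O12) = 497.443 g/mol.
Al contributes 2 × 26.982 = 53.964 g per mole.
53.964/497.443 = 0.1085 → 10.85%.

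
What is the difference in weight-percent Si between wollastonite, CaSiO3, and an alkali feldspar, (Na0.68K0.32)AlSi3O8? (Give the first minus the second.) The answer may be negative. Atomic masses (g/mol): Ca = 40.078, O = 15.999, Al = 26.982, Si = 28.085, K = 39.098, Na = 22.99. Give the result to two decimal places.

Si in CaSiO3: molar mass 116.160 g/mol; 1×28.085 = 28.085 g → 24.18 wt%.
Si in (Na0.68K0.32)AlSi3O8: molar mass 267.374 g/mol; 3×28.085 = 84.255 g → 31.51 wt%.
Difference = 24.18 − 31.51 = -7.33 percentage points.

-7.33 percentage points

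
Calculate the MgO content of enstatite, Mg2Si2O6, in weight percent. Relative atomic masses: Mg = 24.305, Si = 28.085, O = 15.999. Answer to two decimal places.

40.15 wt%

M(Mg2Si2O6) = 200.774 g/mol; M(MgO) = 40.304 g/mol.
Moles MgO per formula unit = 2 Mg ÷ 1 = 2.0000.
MgO fraction = (2.0000 × 40.304) / 200.774 = 80.608/200.774 = 0.4015.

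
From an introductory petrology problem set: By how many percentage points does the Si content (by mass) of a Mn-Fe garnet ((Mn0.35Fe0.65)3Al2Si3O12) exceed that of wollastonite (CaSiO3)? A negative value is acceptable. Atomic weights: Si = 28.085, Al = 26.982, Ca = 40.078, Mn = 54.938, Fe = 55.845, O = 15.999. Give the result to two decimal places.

-7.22 percentage points

M((Mn0.35Fe0.65)3Al2Si3O12) = 496.790 g/mol, so wt% Si = 84.255/496.790 × 100 = 16.96%.
M(CaSiO3) = 116.160 g/mol, so wt% Si = 28.085/116.160 × 100 = 24.18%.
16.96 − 24.18 = -7.22 pp.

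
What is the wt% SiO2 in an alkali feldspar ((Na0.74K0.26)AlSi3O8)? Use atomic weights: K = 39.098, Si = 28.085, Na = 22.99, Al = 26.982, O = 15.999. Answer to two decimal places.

M((Na0.74K0.26)AlSi3O8) = 266.407 g/mol; M(SiO2) = 60.083 g/mol.
Moles SiO2 per formula unit = 3 Si ÷ 1 = 3.0000.
SiO2 fraction = (3.0000 × 60.083) / 266.407 = 180.249/266.407 = 0.6766.

67.66 wt%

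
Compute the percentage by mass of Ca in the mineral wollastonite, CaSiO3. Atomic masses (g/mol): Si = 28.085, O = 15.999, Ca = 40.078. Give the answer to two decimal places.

34.50 wt%

M(CaSiO3) = 116.160 g/mol.
Ca contributes 1 × 40.078 = 40.078 g per mole.
40.078/116.160 = 0.3450 → 34.50%.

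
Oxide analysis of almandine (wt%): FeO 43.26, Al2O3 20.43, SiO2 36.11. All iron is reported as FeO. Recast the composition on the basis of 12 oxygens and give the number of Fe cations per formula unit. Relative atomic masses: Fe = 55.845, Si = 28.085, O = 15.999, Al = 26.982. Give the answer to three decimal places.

43.26 wt% FeO ÷ 71.844 g/mol = 0.60214 mol, giving 0.60214 Fe and 0.60214 O.
20.43 wt% Al2O3 ÷ 101.961 g/mol = 0.20037 mol, giving 0.40074 Al and 0.60111 O.
36.11 wt% SiO2 ÷ 60.083 g/mol = 0.60100 mol, giving 0.60100 Si and 1.20200 O.
Oxygen sums to 2.40525; scaling by 12/2.40525 = 4.98909 puts the formula on 12 O.
Fe: 0.60214 × 4.98909 = 3.004 atoms per formula unit.

3.004 Fe apfu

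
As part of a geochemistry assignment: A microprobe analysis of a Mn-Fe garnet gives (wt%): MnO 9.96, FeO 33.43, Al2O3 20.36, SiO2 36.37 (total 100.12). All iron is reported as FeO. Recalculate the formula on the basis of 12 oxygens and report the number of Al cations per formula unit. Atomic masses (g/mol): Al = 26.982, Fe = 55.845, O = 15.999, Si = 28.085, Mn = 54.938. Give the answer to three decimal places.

9.96 wt% MnO ÷ 70.937 g/mol = 0.14041 mol, giving 0.14041 Mn and 0.14041 O.
33.43 wt% FeO ÷ 71.844 g/mol = 0.46531 mol, giving 0.46531 Fe and 0.46531 O.
20.36 wt% Al2O3 ÷ 101.961 g/mol = 0.19968 mol, giving 0.39936 Al and 0.59904 O.
36.37 wt% SiO2 ÷ 60.083 g/mol = 0.60533 mol, giving 0.60533 Si and 1.21066 O.
Oxygen sums to 2.41542; scaling by 12/2.41542 = 4.96808 puts the formula on 12 O.
Al: 0.39936 × 4.96808 = 1.984 atoms per formula unit.

1.984 Al apfu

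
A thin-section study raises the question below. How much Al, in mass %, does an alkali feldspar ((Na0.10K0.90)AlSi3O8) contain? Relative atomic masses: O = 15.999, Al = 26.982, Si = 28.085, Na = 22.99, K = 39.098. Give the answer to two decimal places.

9.75 mass %

M((Na0.10K0.90)AlSi3O8) = 276.716 g/mol.
Al contributes 1 × 26.982 = 26.982 g per mole.
26.982/276.716 = 0.0975 → 9.75%.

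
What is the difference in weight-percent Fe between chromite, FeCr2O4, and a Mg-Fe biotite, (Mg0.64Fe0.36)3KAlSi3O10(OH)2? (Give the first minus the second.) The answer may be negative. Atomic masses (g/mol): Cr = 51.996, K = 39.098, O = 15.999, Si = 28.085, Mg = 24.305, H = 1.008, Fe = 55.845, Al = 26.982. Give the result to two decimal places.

11.59 percentage points

First mineral: 55.845 g Fe in 223.833 g formula = 24.95 wt% Fe.
Second mineral: 60.313 g Fe in 451.317 g formula = 13.36 wt% Fe.
24.95% − 13.36% gives a difference of 11.59 percentage points.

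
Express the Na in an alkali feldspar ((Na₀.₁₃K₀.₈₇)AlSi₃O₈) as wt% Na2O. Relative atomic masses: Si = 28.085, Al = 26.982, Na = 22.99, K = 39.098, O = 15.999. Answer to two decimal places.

M((Na₀.₁₃K₀.₈₇)AlSi₃O₈) = 276.233 g/mol; M(Na2O) = 61.979 g/mol.
Moles Na2O per formula unit = 0.13 Na ÷ 2 = 0.0650.
Na2O fraction = (0.0650 × 61.979) / 276.233 = 4.029/276.233 = 0.0146.

1.46 wt%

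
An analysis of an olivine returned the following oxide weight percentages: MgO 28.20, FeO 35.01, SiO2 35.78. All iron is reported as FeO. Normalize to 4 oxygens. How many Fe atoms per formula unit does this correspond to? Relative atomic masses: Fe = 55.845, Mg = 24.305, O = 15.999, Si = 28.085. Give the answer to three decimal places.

MgO (M=40.304): mol = 0.69968; Mg = 0.69968, O = 0.69968.
FeO (M=71.844): mol = 0.48731; Fe = 0.48731, O = 0.48731.
SiO2 (M=60.083): mol = 0.59551; Si = 0.59551, O = 1.19102.
ΣO = 2.37801; factor = 4/ΣO = 1.68208.
Fe apfu = 0.48731 × 1.68208 = 0.820.

0.820 Fe apfu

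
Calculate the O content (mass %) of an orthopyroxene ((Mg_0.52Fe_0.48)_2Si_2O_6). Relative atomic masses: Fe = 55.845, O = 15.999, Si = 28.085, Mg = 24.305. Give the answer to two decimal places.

41.55 mass %

Formula mass = 1.04*24.305 + 0.96*55.845 + 2*28.085 + 6*15.999 = 231.052 g/mol, of which 95.994 g is O.
So O makes up 95.994/231.052 = 0.4155 of the mass, i.e. 41.55%.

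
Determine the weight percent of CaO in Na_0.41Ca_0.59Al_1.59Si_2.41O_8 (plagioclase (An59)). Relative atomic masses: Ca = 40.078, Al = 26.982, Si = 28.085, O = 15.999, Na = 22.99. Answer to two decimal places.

12.18 wt%

M(Na_0.41Ca_0.59Al_1.59Si_2.41O_8) = 271.650 g/mol; M(CaO) = 56.077 g/mol.
Moles CaO per formula unit = 0.59 Ca ÷ 1 = 0.5900.
CaO fraction = (0.5900 × 56.077) / 271.650 = 33.085/271.650 = 0.1218.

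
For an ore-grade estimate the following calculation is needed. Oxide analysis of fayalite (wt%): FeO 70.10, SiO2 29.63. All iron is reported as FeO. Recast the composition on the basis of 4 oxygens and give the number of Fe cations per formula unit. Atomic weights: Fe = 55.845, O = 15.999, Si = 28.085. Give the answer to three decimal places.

1.989 Fe apfu

FeO: 70.10/71.844 = 0.97573 mol → 0.97573 mol Fe, 0.97573 mol O.
SiO2: 29.63/60.083 = 0.49315 mol → 0.49315 mol Si, 0.98630 mol O.
Total oxygen = 1.96203 mol. Normalization factor = 4/1.96203 = 2.03870.
Fe per 4 O = 0.97573 × 2.03870 = 1.989.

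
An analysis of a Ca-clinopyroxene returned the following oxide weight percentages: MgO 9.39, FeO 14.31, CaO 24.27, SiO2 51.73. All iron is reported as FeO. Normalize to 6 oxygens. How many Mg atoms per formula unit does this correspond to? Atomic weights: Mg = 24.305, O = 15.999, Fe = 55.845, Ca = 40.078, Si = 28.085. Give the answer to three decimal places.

9.39 wt% MgO ÷ 40.304 g/mol = 0.23298 mol, giving 0.23298 Mg and 0.23298 O.
14.31 wt% FeO ÷ 71.844 g/mol = 0.19918 mol, giving 0.19918 Fe and 0.19918 O.
24.27 wt% CaO ÷ 56.077 g/mol = 0.43280 mol, giving 0.43280 Ca and 0.43280 O.
51.73 wt% SiO2 ÷ 60.083 g/mol = 0.86098 mol, giving 0.86098 Si and 1.72196 O.
Oxygen sums to 2.58692; scaling by 6/2.58692 = 2.31936 puts the formula on 6 O.
Mg: 0.23298 × 2.31936 = 0.540 atoms per formula unit.

0.540 Mg apfu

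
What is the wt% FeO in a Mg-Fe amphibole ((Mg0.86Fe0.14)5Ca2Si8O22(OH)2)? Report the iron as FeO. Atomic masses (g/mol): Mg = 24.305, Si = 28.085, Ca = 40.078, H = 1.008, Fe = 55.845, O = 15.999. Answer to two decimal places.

6.03 wt%

Molar mass of (Mg0.86Fe0.14)5Ca2Si8O22(OH)2 = 4.30×24.305 + 0.70×55.845 + 2×40.078 + 8×28.085 + 24×15.999 + 2×1.008 = 834.431 g/mol.
Each formula unit contains 0.70 Fe, equivalent to 0.70/1 = 0.7000 mol FeO.
M(FeO) = 1×55.845 + 1×15.999 = 71.844 g/mol.
Mass of FeO per formula unit = 0.7000 × 71.844 = 50.291 g.
FeO wt% = 50.291 / 834.431 × 100 = 6.03%.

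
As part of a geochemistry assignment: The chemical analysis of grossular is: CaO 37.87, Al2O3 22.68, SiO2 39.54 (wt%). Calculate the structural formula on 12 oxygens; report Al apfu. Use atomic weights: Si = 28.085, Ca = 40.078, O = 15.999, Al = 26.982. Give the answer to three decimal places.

CaO (M=56.077): mol = 0.67532; Ca = 0.67532, O = 0.67532.
Al2O3 (M=101.961): mol = 0.22244; Al = 0.44488, O = 0.66732.
SiO2 (M=60.083): mol = 0.65809; Si = 0.65809, O = 1.31618.
ΣO = 2.65882; factor = 12/ΣO = 4.51328.
Al apfu = 0.44488 × 4.51328 = 2.008.

2.008 Al apfu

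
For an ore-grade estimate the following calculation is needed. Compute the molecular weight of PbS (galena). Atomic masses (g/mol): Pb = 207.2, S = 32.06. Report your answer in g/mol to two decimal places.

M = 1(207.2) + 1(32.06)

239.26 g/mol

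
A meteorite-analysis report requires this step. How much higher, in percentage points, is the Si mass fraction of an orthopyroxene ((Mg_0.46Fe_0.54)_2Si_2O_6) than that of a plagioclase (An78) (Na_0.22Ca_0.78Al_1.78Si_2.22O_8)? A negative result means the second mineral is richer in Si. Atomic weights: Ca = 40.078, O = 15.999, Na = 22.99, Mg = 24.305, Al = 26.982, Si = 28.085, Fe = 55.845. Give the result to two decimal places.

Si in (Mg_0.46Fe_0.54)_2Si_2O_6: molar mass 234.837 g/mol; 2×28.085 = 56.170 g → 23.92 wt%.
Si in Na_0.22Ca_0.78Al_1.78Si_2.22O_8: molar mass 274.687 g/mol; 2.22×28.085 = 62.349 g → 22.70 wt%.
Difference = 23.92 − 22.70 = 1.22 percentage points.

1.22 percentage points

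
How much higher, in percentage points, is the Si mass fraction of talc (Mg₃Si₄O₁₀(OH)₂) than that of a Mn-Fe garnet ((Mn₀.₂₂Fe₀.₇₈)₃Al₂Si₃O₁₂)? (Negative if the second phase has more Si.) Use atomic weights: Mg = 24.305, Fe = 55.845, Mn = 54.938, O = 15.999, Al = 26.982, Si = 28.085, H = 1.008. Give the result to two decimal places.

12.67 percentage points

M(Mg₃Si₄O₁₀(OH)₂) = 379.259 g/mol, so wt% Si = 112.340/379.259 × 100 = 29.62%.
M((Mn₀.₂₂Fe₀.₇₈)₃Al₂Si₃O₁₂) = 497.143 g/mol, so wt% Si = 84.255/497.143 × 100 = 16.95%.
29.62 − 16.95 = 12.67 pp.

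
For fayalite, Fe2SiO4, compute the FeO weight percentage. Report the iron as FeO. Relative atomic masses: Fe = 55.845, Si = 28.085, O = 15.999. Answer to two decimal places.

70.51 wt%

Formula mass = 203.771 g/mol.
2 Fe → 2.0000 mol FeO per formula unit; M(FeO) = 71.844, so FeO mass = 143.688 g.
143.688/203.771 × 100 = 70.51 wt%.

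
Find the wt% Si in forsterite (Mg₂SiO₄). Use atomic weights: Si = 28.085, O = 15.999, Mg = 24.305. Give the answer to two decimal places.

Formula mass = 2*24.305 + 1*28.085 + 4*15.999 = 140.691 g/mol, of which 28.085 g is Si.
So Si makes up 28.085/140.691 = 0.1996 of the mass, i.e. 19.96%.

19.96 wt%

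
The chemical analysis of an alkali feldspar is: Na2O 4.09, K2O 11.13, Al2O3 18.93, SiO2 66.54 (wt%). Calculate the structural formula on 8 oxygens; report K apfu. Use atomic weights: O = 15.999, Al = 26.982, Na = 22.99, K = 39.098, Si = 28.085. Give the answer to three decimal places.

Na2O: 4.09/61.979 = 0.06599 mol → 0.13198 mol Na, 0.06599 mol O.
K2O: 11.13/94.195 = 0.11816 mol → 0.23632 mol K, 0.11816 mol O.
Al2O3: 18.93/101.961 = 0.18566 mol → 0.37132 mol Al, 0.55698 mol O.
SiO2: 66.54/60.083 = 1.10747 mol → 1.10747 mol Si, 2.21494 mol O.
Total oxygen = 2.95607 mol. Normalization factor = 8/2.95607 = 2.70630.
K per 8 O = 0.23632 × 2.70630 = 0.640.

0.640 K apfu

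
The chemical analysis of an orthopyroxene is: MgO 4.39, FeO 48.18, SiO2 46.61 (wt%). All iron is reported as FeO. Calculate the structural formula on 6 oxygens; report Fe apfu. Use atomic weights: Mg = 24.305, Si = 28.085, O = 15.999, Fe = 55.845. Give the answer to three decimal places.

1.726 Fe apfu

4.39 wt% MgO ÷ 40.304 g/mol = 0.10892 mol, giving 0.10892 Mg and 0.10892 O.
48.18 wt% FeO ÷ 71.844 g/mol = 0.67062 mol, giving 0.67062 Fe and 0.67062 O.
46.61 wt% SiO2 ÷ 60.083 g/mol = 0.77576 mol, giving 0.77576 Si and 1.55152 O.
Oxygen sums to 2.33106; scaling by 6/2.33106 = 2.57394 puts the formula on 6 O.
Fe: 0.67062 × 2.57394 = 1.726 atoms per formula unit.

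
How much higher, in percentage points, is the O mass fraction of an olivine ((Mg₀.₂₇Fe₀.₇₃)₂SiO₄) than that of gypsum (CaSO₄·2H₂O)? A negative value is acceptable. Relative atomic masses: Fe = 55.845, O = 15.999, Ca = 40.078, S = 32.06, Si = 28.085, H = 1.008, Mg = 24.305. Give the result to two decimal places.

M((Mg₀.₂₇Fe₀.₇₃)₂SiO₄) = 186.739 g/mol, so wt% O = 63.996/186.739 × 100 = 34.27%.
M(CaSO₄·2H₂O) = 172.164 g/mol, so wt% O = 95.994/172.164 × 100 = 55.76%.
34.27 − 55.76 = -21.49 pp.

-21.49 percentage points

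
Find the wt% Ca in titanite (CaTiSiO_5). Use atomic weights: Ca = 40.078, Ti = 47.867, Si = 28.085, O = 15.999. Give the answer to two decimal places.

20.45 weight percent

Formula mass = 1×40.078 + 1×47.867 + 1×28.085 + 5×15.999 = 196.025 g/mol, of which 40.078 g is Ca.
So Ca makes up 40.078/196.025 = 0.2045 of the mass, i.e. 20.45%.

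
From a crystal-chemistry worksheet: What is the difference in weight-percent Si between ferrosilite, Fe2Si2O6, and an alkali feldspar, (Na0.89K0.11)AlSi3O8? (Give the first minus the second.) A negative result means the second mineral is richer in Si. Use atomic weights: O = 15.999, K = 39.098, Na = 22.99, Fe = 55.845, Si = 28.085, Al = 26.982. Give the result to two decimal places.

M(Fe2Si2O6) = 263.854 g/mol, so wt% Si = 56.170/263.854 × 100 = 21.29%.
M((Na0.89K0.11)AlSi3O8) = 263.991 g/mol, so wt% Si = 84.255/263.991 × 100 = 31.92%.
21.29 − 31.92 = -10.63 pp.

-10.63 percentage points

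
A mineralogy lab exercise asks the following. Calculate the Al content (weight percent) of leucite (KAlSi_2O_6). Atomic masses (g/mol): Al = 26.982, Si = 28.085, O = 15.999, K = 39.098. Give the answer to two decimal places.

12.36 weight percent

Formula mass = 1*39.098 + 1*26.982 + 2*28.085 + 6*15.999 = 218.244 g/mol, of which 26.982 g is Al.
So Al makes up 26.982/218.244 = 0.1236 of the mass, i.e. 12.36%.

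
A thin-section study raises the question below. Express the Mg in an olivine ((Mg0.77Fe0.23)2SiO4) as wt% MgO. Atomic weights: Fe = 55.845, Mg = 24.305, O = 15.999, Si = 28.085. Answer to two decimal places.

M((Mg0.77Fe0.23)2SiO4) = 155.199 g/mol; M(MgO) = 40.304 g/mol.
Moles MgO per formula unit = 1.54 Mg ÷ 1 = 1.5400.
MgO fraction = (1.5400 × 40.304) / 155.199 = 62.068/155.199 = 0.3999.

39.99 wt%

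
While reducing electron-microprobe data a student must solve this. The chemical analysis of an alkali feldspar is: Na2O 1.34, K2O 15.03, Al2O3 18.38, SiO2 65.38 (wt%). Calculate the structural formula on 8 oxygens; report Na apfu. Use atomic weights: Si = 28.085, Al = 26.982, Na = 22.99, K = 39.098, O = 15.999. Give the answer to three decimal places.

Na2O (M=61.979): mol = 0.02162; Na = 0.04324, O = 0.02162.
K2O (M=94.195): mol = 0.15956; K = 0.31912, O = 0.15956.
Al2O3 (M=101.961): mol = 0.18027; Al = 0.36054, O = 0.54081.
SiO2 (M=60.083): mol = 1.08816; Si = 1.08816, O = 2.17632.
ΣO = 2.89831; factor = 8/ΣO = 2.76023.
Na apfu = 0.04324 × 2.76023 = 0.119.

0.119 Na apfu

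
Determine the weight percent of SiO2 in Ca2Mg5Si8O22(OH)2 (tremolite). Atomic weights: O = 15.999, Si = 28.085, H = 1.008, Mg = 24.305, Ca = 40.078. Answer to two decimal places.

59.17 wt%

Formula mass = 812.353 g/mol.
8 Si → 8.0000 mol SiO2 per formula unit; M(SiO2) = 60.083, so SiO2 mass = 480.664 g.
480.664/812.353 × 100 = 59.17 wt%.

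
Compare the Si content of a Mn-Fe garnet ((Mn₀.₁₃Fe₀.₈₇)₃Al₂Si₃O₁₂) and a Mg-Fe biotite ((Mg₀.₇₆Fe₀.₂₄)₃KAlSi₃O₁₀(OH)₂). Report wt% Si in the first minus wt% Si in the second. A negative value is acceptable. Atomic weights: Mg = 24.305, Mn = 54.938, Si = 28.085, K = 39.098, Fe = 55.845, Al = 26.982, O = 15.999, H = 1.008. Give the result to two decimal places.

M((Mn₀.₁₃Fe₀.₈₇)₃Al₂Si₃O₁₂) = 497.388 g/mol, so wt% Si = 84.255/497.388 × 100 = 16.94%.
M((Mg₀.₇₆Fe₀.₂₄)₃KAlSi₃O₁₀(OH)₂) = 439.963 g/mol, so wt% Si = 84.255/439.963 × 100 = 19.15%.
16.94 − 19.15 = -2.21 pp.

-2.21 percentage points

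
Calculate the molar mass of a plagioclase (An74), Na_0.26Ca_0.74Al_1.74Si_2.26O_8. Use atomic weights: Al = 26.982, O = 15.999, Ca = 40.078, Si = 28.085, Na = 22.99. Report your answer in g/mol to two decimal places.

274.05 g/mol

Na: 0.26 × 22.99 = 5.9774
Ca: 0.74 × 40.078 = 29.6577
Al: 1.74 × 26.982 = 46.9487
Si: 2.26 × 28.085 = 63.4721
O: 8 × 15.999 = 127.9920
Summing the contributions gives the formula mass.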